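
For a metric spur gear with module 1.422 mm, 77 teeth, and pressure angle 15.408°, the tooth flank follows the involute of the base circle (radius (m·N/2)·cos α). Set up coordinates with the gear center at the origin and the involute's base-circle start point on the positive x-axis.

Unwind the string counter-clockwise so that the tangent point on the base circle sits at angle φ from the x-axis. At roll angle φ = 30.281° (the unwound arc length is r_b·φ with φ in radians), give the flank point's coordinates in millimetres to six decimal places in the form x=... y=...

pitch radius r_p = m·N/2 = 1.422·77/2 = 54.747000
base radius r_b = r_p·cos α = 54.747000·cos 15.408° = 52.779301
roll angle φ = 30.281° = 0.52850315 rad
x = r_b·(cos φ + φ·sin φ) = 52.779301·(0.86356281 + 0.52850315·0.50424128) = 59.643561
y = r_b·(sin φ − φ·cos φ) = 52.779301·(0.50424128 − 0.52850315·0.86356281) = 2.525258

x=59.643561 y=2.525258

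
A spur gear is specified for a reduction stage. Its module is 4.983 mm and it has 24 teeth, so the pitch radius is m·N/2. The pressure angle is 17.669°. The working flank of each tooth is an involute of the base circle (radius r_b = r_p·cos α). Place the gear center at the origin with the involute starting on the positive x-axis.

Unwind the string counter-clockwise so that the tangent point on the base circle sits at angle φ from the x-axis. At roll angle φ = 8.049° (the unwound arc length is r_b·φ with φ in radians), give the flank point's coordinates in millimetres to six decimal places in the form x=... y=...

x=57.534608 y=0.052549

pitch radius r_p = m·N/2 = 4.983·24/2 = 59.796000
base radius r_b = r_p·cos α = 59.796000·cos 17.669° = 56.975174
roll angle φ = 8.049° = 0.14048155 rad
x = r_b·(cos φ + φ·sin φ) = 56.975174·(0.99014868 + 0.14048155·0.14001994) = 57.534608
y = r_b·(sin φ − φ·cos φ) = 56.975174·(0.14001994 − 0.14048155·0.99014868) = 0.052549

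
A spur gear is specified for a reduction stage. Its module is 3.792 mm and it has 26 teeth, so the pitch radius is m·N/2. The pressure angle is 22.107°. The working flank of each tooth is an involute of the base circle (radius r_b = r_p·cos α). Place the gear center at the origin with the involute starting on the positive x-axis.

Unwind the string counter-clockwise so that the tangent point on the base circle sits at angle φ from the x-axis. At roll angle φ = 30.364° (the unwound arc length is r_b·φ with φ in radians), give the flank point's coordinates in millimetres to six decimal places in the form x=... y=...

pitch radius r_p = m·N/2 = 3.792·26/2 = 49.296000
base radius r_b = r_p·cos α = 49.296000·cos 22.107° = 45.671889
roll angle φ = 30.364° = 0.52995177 rad
x = r_b·(cos φ + φ·sin φ) = 45.671889·(0.86283145 + 0.52995177·0.50549173) = 51.642013
y = r_b·(sin φ − φ·cos φ) = 45.671889·(0.50549173 − 0.52995177·0.86283145) = 2.202877

x=51.642013 y=2.202877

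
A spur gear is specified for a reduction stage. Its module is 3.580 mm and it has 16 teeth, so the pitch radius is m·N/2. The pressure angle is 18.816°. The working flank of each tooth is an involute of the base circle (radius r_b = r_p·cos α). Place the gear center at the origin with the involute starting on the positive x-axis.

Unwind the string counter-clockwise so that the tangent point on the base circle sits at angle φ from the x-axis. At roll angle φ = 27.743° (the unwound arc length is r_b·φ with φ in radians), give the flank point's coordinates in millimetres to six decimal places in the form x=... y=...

pitch radius r_p = m·N/2 = 3.580·16/2 = 28.640000
base radius r_b = r_p·cos α = 28.640000·cos 18.816° = 27.109456
roll angle φ = 27.743° = 0.48420669 rad
x = r_b·(cos φ + φ·sin φ) = 27.109456·(0.88504452 + 0.48420669·0.46550640) = 30.103583
y = r_b·(sin φ − φ·cos φ) = 27.109456·(0.46550640 − 0.48420669·0.88504452) = 1.002017

x=30.103583 y=1.002017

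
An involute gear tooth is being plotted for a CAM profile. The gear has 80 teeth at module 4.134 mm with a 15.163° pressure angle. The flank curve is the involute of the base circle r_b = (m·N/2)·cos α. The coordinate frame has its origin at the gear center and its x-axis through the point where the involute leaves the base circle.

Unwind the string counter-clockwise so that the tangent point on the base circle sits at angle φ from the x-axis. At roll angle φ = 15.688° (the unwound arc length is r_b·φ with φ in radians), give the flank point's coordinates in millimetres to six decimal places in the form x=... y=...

pitch radius r_p = m·N/2 = 4.134·80/2 = 165.360000
base radius r_b = r_p·cos α = 165.360000·cos 15.163° = 159.603092
roll angle φ = 15.688° = 0.27380725 rad
x = r_b·(cos φ + φ·sin φ) = 159.603092·(0.96274840 + 0.27380725·0.27039881) = 165.474181
y = r_b·(sin φ − φ·cos φ) = 159.603092·(0.27039881 − 0.27380725·0.96274840) = 1.083916

x=165.474181 y=1.083916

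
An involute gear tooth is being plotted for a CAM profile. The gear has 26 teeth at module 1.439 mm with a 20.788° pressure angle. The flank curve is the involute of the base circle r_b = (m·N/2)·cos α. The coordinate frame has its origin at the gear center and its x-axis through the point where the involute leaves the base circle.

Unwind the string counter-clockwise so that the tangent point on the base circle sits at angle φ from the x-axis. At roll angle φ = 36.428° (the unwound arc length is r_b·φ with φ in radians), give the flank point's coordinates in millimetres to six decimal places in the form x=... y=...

x=20.674700 y=1.438561

pitch radius r_p = m·N/2 = 1.439·26/2 = 18.707000
base radius r_b = r_p·cos α = 18.707000·cos 20.788° = 17.489175
roll angle φ = 36.428° = 0.63578854 rad
x = r_b·(cos φ + φ·sin φ) = 17.489175·(0.80460370 + 0.63578854·0.59381216) = 20.674700
y = r_b·(sin φ − φ·cos φ) = 17.489175·(0.59381216 − 0.63578854·0.80460370) = 1.438561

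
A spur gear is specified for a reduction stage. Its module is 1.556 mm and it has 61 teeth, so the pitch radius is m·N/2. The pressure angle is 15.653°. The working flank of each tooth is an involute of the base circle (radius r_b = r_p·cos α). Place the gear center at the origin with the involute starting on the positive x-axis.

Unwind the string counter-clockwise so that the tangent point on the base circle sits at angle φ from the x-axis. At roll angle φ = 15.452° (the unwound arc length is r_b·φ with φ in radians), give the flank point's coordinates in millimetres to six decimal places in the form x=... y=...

pitch radius r_p = m·N/2 = 1.556·61/2 = 47.458000
base radius r_b = r_p·cos α = 47.458000·cos 15.653° = 45.697944
roll angle φ = 15.452° = 0.26968828 rad
x = r_b·(cos φ + φ·sin φ) = 45.697944·(0.96385400 + 0.26968828·0.26643099) = 47.329695
y = r_b·(sin φ − φ·cos φ) = 45.697944·(0.26643099 − 0.26968828·0.96385400) = 0.296619

x=47.329695 y=0.296619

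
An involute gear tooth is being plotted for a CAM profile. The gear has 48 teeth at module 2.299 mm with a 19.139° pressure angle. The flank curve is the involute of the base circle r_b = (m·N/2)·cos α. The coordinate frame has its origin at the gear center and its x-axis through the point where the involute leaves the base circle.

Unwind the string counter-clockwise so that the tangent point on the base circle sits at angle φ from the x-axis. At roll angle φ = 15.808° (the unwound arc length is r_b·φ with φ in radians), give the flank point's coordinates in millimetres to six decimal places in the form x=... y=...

pitch radius r_p = m·N/2 = 2.299·48/2 = 55.176000
base radius r_b = r_p·cos α = 55.176000·cos 19.139° = 52.126200
roll angle φ = 15.808° = 0.27590165 rad
x = r_b·(cos φ + φ·sin φ) = 52.126200·(0.96217997 + 0.27590165·0.27241460) = 54.072571
y = r_b·(sin φ − φ·cos φ) = 52.126200·(0.27241460 − 0.27590165·0.96217997) = 0.362150

x=54.072571 y=0.362150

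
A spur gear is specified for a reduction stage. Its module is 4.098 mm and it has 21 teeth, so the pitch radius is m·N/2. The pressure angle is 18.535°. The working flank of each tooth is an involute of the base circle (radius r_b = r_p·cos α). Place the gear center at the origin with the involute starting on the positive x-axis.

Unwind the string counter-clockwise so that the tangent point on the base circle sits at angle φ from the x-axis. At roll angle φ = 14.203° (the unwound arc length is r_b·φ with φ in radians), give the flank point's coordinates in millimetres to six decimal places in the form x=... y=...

x=42.031350 y=0.205878

pitch radius r_p = m·N/2 = 4.098·21/2 = 43.029000
base radius r_b = r_p·cos α = 43.029000·cos 18.535° = 40.797071
roll angle φ = 14.203° = 0.24788911 rad
x = r_b·(cos φ + φ·sin φ) = 40.797071·(0.96943250 + 0.24788911·0.24535815) = 42.031350
y = r_b·(sin φ − φ·cos φ) = 40.797071·(0.24535815 − 0.24788911·0.96943250) = 0.205878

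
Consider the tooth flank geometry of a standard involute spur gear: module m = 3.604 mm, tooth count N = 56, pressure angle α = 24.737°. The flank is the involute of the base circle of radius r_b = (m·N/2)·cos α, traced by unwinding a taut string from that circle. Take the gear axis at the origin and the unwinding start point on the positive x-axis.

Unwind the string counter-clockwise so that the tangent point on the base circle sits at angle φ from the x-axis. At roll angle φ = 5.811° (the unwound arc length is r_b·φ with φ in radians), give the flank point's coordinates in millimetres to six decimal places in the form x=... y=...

x=92.122294 y=0.031839

pitch radius r_p = m·N/2 = 3.604·56/2 = 100.912000
base radius r_b = r_p·cos α = 100.912000·cos 24.737° = 91.652127
roll angle φ = 5.811° = 0.10142108 rad
x = r_b·(cos φ + φ·sin φ) = 91.652127·(0.99486129 + 0.10142108·0.10124730) = 92.122294
y = r_b·(sin φ − φ·cos φ) = 91.652127·(0.10124730 − 0.10142108·0.99486129) = 0.031839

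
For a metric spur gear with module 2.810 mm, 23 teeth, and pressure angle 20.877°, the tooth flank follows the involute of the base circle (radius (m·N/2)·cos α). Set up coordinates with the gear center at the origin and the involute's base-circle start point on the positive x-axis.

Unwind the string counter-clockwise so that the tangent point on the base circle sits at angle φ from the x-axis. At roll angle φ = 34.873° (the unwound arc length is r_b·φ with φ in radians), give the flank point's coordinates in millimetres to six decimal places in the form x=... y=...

pitch radius r_p = m·N/2 = 2.810·23/2 = 32.315000
base radius r_b = r_p·cos α = 32.315000·cos 20.877° = 30.193443
roll angle φ = 34.873° = 0.60864867 rad
x = r_b·(cos φ + φ·sin φ) = 30.193443·(0.82042140 + 0.60864867·0.57175932) = 35.278681
y = r_b·(sin φ − φ·cos φ) = 30.193443·(0.57175932 − 0.60864867·0.82042140) = 2.186335

x=35.278681 y=2.186335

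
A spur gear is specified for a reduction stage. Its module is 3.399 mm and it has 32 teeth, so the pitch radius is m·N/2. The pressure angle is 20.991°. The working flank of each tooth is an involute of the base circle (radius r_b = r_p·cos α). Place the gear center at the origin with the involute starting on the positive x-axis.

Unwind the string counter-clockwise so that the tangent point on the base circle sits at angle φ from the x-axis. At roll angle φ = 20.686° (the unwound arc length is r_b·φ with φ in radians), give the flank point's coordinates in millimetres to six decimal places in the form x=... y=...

x=53.977068 y=0.786173

pitch radius r_p = m·N/2 = 3.399·32/2 = 54.384000
base radius r_b = r_p·cos α = 54.384000·cos 20.991° = 50.774899
roll angle φ = 20.686° = 0.36103881 rad
x = r_b·(cos φ + φ·sin φ) = 50.774899·(0.93553037 + 0.36103881·0.35324626) = 53.977068
y = r_b·(sin φ − φ·cos φ) = 50.774899·(0.35324626 − 0.36103881·0.93553037) = 0.786173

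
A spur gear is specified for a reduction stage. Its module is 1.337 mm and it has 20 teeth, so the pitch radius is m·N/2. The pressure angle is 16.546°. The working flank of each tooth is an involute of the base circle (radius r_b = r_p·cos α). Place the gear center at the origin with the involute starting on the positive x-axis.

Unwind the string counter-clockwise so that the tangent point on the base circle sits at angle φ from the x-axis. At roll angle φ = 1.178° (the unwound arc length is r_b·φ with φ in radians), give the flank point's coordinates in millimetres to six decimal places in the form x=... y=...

pitch radius r_p = m·N/2 = 1.337·20/2 = 13.370000
base radius r_b = r_p·cos α = 13.370000·cos 16.546° = 12.816367
roll angle φ = 1.178° = 0.02055998 rad
x = r_b·(cos φ + φ·sin φ) = 12.816367·(0.99978865 + 0.02055998·0.02055853) = 12.819076
y = r_b·(sin φ − φ·cos φ) = 12.816367·(0.02055853 − 0.02055998·0.99978865) = 0.000037

x=12.819076 y=0.000037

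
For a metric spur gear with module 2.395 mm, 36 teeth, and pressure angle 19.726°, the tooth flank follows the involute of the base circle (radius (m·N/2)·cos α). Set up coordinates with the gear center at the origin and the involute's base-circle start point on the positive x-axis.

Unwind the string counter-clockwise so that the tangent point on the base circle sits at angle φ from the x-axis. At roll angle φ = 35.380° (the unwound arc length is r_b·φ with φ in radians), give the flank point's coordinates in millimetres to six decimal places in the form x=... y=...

pitch radius r_p = m·N/2 = 2.395·36/2 = 43.110000
base radius r_b = r_p·cos α = 43.110000·cos 19.726° = 40.580197
roll angle φ = 35.380° = 0.61749749 rad
x = r_b·(cos φ + φ·sin φ) = 40.580197·(0.81532995 + 0.61749749·0.57899660) = 47.594845
y = r_b·(sin φ − φ·cos φ) = 40.580197·(0.57899660 − 0.61749749·0.81532995) = 3.065120

x=47.594845 y=3.065120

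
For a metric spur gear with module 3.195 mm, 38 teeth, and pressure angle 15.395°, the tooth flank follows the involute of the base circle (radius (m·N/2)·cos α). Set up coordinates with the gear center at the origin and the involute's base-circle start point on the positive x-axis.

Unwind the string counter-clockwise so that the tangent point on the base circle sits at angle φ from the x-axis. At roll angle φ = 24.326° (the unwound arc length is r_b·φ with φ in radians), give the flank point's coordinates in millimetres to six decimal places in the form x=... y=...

pitch radius r_p = m·N/2 = 3.195·38/2 = 60.705000
base radius r_b = r_p·cos α = 60.705000·cos 15.395° = 58.526818
roll angle φ = 24.326° = 0.42456879 rad
x = r_b·(cos φ + φ·sin φ) = 58.526818·(0.91121644 + 0.42456879·0.41192790) = 63.566456
y = r_b·(sin φ − φ·cos φ) = 58.526818·(0.41192790 − 0.42456879·0.91121644) = 1.466321

x=63.566456 y=1.466321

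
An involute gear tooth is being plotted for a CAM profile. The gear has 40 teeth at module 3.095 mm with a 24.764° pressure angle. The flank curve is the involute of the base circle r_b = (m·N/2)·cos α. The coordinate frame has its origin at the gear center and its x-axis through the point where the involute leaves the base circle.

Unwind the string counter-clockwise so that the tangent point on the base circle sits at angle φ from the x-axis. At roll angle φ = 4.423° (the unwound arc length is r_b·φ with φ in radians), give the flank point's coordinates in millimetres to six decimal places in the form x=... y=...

x=56.374956 y=0.008614

pitch radius r_p = m·N/2 = 3.095·40/2 = 61.900000
base radius r_b = r_p·cos α = 61.900000·cos 24.764° = 56.207729
roll angle φ = 4.423° = 0.07719591 rad
x = r_b·(cos φ + φ·sin φ) = 56.207729·(0.99702187 + 0.07719591·0.07711926) = 56.374956
y = r_b·(sin φ − φ·cos φ) = 56.207729·(0.07711926 − 0.07719591·0.99702187) = 0.008614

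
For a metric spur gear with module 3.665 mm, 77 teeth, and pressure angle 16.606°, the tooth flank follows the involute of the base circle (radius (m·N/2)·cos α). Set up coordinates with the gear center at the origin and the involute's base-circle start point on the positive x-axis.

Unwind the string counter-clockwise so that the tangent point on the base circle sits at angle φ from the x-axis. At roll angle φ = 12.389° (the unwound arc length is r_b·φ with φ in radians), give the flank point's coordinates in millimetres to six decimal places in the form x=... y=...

x=138.341677 y=0.453545

pitch radius r_p = m·N/2 = 3.665·77/2 = 141.102500
base radius r_b = r_p·cos α = 141.102500·cos 16.606° = 135.217489
roll angle φ = 12.389° = 0.21622884 rad
x = r_b·(cos φ + φ·sin φ) = 135.217489·(0.97671349 + 0.21622884·0.21454782) = 138.341677
y = r_b·(sin φ − φ·cos φ) = 135.217489·(0.21454782 − 0.21622884·0.97671349) = 0.453545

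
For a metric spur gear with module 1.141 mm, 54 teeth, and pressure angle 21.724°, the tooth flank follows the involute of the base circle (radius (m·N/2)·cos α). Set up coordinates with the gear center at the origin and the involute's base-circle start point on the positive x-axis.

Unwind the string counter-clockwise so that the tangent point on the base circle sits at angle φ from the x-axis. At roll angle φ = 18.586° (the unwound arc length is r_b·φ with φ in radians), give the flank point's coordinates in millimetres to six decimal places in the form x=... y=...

x=30.085377 y=0.322216

pitch radius r_p = m·N/2 = 1.141·54/2 = 30.807000
base radius r_b = r_p·cos α = 30.807000·cos 21.724° = 28.619013
roll angle φ = 18.586° = 0.32438689 rad
x = r_b·(cos φ + φ·sin φ) = 28.619013·(0.94784632 + 0.32438689·0.31872772) = 30.085377
y = r_b·(sin φ − φ·cos φ) = 28.619013·(0.31872772 − 0.32438689·0.94784632) = 0.322216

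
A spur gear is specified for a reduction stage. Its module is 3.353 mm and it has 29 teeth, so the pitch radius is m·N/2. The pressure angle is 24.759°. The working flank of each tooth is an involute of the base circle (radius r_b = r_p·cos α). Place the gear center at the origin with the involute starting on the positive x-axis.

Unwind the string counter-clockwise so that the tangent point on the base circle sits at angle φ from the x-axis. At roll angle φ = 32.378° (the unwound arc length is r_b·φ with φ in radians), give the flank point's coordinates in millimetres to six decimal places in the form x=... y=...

pitch radius r_p = m·N/2 = 3.353·29/2 = 48.618500
base radius r_b = r_p·cos α = 48.618500·cos 24.759° = 44.149361
roll angle φ = 32.378° = 0.56510271 rad
x = r_b·(cos φ + φ·sin φ) = 44.149361·(0.84453361 + 0.56510271·0.53550256) = 50.645831
y = r_b·(sin φ − φ·cos φ) = 44.149361·(0.53550256 − 0.56510271·0.84453361) = 2.571892

x=50.645831 y=2.571892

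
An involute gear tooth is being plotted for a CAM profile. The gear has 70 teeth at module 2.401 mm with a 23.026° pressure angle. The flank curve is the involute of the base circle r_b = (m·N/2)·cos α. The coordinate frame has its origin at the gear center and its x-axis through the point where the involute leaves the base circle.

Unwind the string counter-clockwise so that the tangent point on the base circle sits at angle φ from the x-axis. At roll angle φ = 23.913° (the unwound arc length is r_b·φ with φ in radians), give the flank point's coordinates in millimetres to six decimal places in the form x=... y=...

pitch radius r_p = m·N/2 = 2.401·70/2 = 84.035000
base radius r_b = r_p·cos α = 84.035000·cos 23.026° = 77.339717
roll angle φ = 23.913° = 0.41736058 rad
x = r_b·(cos φ + φ·sin φ) = 77.339717·(0.91416201 + 0.41736058·0.40534901) = 83.785110
y = r_b·(sin φ − φ·cos φ) = 77.339717·(0.40534901 − 0.41736058·0.91416201) = 1.841754

x=83.785110 y=1.841754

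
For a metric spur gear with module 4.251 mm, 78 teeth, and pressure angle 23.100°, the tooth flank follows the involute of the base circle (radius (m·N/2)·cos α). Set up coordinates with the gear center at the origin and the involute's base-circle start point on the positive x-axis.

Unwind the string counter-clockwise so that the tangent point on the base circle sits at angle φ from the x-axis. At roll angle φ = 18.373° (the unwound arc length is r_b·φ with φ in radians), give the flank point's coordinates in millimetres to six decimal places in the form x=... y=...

x=160.136384 y=1.658968

pitch radius r_p = m·N/2 = 4.251·78/2 = 165.789000
base radius r_b = r_p·cos α = 165.789000·cos 23.100° = 152.496286
roll angle φ = 18.373° = 0.32066934 rad
x = r_b·(cos φ + φ·sin φ) = 152.496286·(0.94902465 + 0.32066934·0.31520185) = 160.136384
y = r_b·(sin φ − φ·cos φ) = 152.496286·(0.31520185 − 0.32066934·0.94902465) = 1.658968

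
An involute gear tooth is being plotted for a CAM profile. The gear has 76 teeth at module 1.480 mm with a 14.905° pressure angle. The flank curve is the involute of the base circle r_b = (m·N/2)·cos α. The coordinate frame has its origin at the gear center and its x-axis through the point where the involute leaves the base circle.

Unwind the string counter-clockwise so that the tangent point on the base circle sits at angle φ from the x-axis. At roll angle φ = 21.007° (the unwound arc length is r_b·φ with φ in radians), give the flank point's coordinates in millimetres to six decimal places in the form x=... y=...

x=57.878752 y=0.880917

pitch radius r_p = m·N/2 = 1.480·76/2 = 56.240000
base radius r_b = r_p·cos α = 56.240000·cos 14.905° = 54.347729
roll angle φ = 21.007° = 0.36664132 rad
x = r_b·(cos φ + φ·sin φ) = 54.347729·(0.93353664 + 0.36664132·0.35848201) = 57.878752
y = r_b·(sin φ − φ·cos φ) = 54.347729·(0.35848201 − 0.36664132·0.93353664) = 0.880917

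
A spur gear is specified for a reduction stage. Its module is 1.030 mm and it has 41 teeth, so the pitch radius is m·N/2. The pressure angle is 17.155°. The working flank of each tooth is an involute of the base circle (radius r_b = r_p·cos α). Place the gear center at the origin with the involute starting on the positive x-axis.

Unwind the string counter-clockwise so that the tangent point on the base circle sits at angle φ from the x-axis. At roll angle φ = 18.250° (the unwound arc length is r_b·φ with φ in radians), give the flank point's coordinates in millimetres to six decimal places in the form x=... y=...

x=21.173261 y=0.215136

pitch radius r_p = m·N/2 = 1.030·41/2 = 21.115000
base radius r_b = r_p·cos α = 21.115000·cos 17.155° = 20.175600
roll angle φ = 18.250° = 0.31852259 rad
x = r_b·(cos φ + φ·sin φ) = 20.175600·(0.94969913 + 0.31852259·0.31316381) = 21.173261
y = r_b·(sin φ − φ·cos φ) = 20.175600·(0.31316381 − 0.31852259·0.94969913) = 0.215136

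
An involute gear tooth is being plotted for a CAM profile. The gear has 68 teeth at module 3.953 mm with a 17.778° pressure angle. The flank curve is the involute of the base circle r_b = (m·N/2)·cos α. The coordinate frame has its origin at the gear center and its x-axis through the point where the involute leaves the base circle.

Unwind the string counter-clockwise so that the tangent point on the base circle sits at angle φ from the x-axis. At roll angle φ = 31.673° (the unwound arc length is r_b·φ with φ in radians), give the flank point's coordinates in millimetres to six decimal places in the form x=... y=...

x=146.070120 y=6.988819

pitch radius r_p = m·N/2 = 3.953·68/2 = 134.402000
base radius r_b = r_p·cos α = 134.402000·cos 17.778° = 127.983861
roll angle φ = 31.673° = 0.55279813 rad
x = r_b·(cos φ + φ·sin φ) = 127.983861·(0.85105864 + 0.55279813·0.52507066) = 146.070120
y = r_b·(sin φ − φ·cos φ) = 127.983861·(0.52507066 − 0.55279813·0.85105864) = 6.988819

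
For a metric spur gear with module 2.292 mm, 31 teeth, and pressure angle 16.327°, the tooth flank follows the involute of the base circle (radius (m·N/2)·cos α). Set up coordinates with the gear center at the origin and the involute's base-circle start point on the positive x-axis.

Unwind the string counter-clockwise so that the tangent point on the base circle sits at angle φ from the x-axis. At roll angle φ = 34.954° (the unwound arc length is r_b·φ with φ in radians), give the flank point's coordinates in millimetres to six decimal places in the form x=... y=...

pitch radius r_p = m·N/2 = 2.292·31/2 = 35.526000
base radius r_b = r_p·cos α = 35.526000·cos 16.327° = 34.093340
roll angle φ = 34.954° = 0.61006239 rad
x = r_b·(cos φ + φ·sin φ) = 34.093340·(0.81961228 + 0.61006239·0.57291859) = 39.859491
y = r_b·(sin φ − φ·cos φ) = 34.093340·(0.57291859 − 0.61006239·0.81961228) = 2.485540

x=39.859491 y=2.485540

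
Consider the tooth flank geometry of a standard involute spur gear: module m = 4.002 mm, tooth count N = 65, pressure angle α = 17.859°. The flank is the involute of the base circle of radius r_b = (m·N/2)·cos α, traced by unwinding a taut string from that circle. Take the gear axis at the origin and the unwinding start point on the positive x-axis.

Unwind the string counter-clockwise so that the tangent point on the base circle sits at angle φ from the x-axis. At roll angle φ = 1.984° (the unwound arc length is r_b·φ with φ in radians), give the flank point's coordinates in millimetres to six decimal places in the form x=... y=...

pitch radius r_p = m·N/2 = 4.002·65/2 = 130.065000
base radius r_b = r_p·cos α = 130.065000·cos 17.859° = 123.797701
roll angle φ = 1.984° = 0.03462733 rad
x = r_b·(cos φ + φ·sin φ) = 123.797701·(0.99940053 + 0.03462733·0.03462041) = 123.871899
y = r_b·(sin φ − φ·cos φ) = 123.797701·(0.03462041 − 0.03462733·0.99940053) = 0.001713

x=123.871899 y=0.001713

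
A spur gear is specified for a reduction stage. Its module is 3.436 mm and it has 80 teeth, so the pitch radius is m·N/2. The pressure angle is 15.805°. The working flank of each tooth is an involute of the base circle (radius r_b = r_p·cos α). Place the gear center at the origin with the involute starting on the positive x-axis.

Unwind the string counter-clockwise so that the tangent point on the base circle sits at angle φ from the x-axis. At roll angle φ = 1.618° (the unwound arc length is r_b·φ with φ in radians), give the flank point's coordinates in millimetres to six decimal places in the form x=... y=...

x=132.296694 y=0.000993

pitch radius r_p = m·N/2 = 3.436·80/2 = 137.440000
base radius r_b = r_p·cos α = 137.440000·cos 15.805° = 132.243975
roll angle φ = 1.618° = 0.02823943 rad
x = r_b·(cos φ + φ·sin φ) = 132.243975·(0.99960129 + 0.02823943·0.02823567) = 132.296694
y = r_b·(sin φ − φ·cos φ) = 132.243975·(0.02823567 − 0.02823943·0.99960129) = 0.000993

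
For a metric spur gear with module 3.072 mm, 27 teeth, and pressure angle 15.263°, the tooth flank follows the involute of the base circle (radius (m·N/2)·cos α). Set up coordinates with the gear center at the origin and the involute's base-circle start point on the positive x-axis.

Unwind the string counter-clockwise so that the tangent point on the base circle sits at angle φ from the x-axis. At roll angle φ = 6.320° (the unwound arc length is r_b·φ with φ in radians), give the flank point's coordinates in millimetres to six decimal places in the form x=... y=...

x=40.251843 y=0.017877

pitch radius r_p = m·N/2 = 3.072·27/2 = 41.472000
base radius r_b = r_p·cos α = 41.472000·cos 15.263° = 40.009184
roll angle φ = 6.320° = 0.11030481 rad
x = r_b·(cos φ + φ·sin φ) = 40.009184·(0.99392259 + 0.11030481·0.11008126) = 40.251843
y = r_b·(sin φ − φ·cos φ) = 40.009184·(0.11008126 − 0.11030481·0.99392259) = 0.017877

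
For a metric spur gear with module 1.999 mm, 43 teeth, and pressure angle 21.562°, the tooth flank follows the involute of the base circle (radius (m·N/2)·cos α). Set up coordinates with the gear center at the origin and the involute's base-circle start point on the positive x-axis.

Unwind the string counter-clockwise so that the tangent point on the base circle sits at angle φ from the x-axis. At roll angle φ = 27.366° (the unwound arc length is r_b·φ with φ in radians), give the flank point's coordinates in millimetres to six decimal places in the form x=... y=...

x=44.273365 y=1.418890

pitch radius r_p = m·N/2 = 1.999·43/2 = 42.978500
base radius r_b = r_p·cos α = 42.978500·cos 21.562° = 39.970883
roll angle φ = 27.366° = 0.47762680 rad
x = r_b·(cos φ + φ·sin φ) = 39.970883·(0.88808832 + 0.47762680·0.45967286) = 44.273365
y = r_b·(sin φ − φ·cos φ) = 39.970883·(0.45967286 − 0.47762680·0.88808832) = 1.418890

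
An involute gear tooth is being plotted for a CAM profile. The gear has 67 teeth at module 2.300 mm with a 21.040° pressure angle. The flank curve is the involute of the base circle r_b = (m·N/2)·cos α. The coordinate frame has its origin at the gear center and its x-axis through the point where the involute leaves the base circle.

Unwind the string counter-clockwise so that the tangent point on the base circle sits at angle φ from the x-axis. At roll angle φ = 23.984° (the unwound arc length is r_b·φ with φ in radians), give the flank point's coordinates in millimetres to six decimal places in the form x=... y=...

pitch radius r_p = m·N/2 = 2.300·67/2 = 77.050000
base radius r_b = r_p·cos α = 77.050000·cos 21.040° = 71.913077
roll angle φ = 23.984° = 0.41859977 rad
x = r_b·(cos φ + φ·sin φ) = 71.913077·(0.91365900 + 0.41859977·0.40648152) = 77.940261
y = r_b·(sin φ − φ·cos φ) = 71.913077·(0.40648152 − 0.41859977·0.91365900) = 1.727645

x=77.940261 y=1.727645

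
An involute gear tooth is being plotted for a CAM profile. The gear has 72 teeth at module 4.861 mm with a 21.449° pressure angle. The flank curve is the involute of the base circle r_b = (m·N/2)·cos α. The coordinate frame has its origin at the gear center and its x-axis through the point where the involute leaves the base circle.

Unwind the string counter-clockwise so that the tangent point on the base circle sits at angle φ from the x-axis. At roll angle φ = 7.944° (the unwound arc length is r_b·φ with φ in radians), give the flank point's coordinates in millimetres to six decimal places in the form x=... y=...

pitch radius r_p = m·N/2 = 4.861·72/2 = 174.996000
base radius r_b = r_p·cos α = 174.996000·cos 21.449° = 162.876377
roll angle φ = 7.944° = 0.13864896 rad
x = r_b·(cos φ + φ·sin φ) = 162.876377·(0.99040362 + 0.13864896·0.13820516) = 164.434391
y = r_b·(sin φ − φ·cos φ) = 162.876377·(0.13820516 − 0.13864896·0.99040362) = 0.144428

x=164.434391 y=0.144428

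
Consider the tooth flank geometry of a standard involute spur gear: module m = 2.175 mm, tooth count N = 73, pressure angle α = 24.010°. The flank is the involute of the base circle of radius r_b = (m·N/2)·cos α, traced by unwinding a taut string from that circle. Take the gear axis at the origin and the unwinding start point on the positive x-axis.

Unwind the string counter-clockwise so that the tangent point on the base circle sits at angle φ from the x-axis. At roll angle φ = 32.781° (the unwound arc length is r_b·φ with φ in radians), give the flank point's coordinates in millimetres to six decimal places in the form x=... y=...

x=83.433762 y=4.380691

pitch radius r_p = m·N/2 = 2.175·73/2 = 79.387500
base radius r_b = r_p·cos α = 79.387500·cos 24.010° = 72.518453
roll angle φ = 32.781° = 0.57213638 rad
x = r_b·(cos φ + φ·sin φ) = 72.518453·(0.84074619 + 0.57213638·0.54142944) = 83.433762
y = r_b·(sin φ − φ·cos φ) = 72.518453·(0.54142944 − 0.57213638·0.84074619) = 4.380691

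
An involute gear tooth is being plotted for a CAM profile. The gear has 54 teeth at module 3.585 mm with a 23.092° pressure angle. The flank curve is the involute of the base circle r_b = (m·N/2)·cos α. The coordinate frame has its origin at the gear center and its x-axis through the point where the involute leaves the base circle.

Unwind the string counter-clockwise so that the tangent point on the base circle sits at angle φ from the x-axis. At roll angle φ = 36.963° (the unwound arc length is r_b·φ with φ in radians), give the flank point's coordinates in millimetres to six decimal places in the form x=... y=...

pitch radius r_p = m·N/2 = 3.585·54/2 = 96.795000
base radius r_b = r_p·cos α = 96.795000·cos 23.092° = 89.039423
roll angle φ = 36.963° = 0.64512605 rad
x = r_b·(cos φ + φ·sin φ) = 89.039423·(0.79902398 + 0.64512605·0.60129916) = 105.684251
y = r_b·(sin φ − φ·cos φ) = 89.039423·(0.60129916 − 0.64512605·0.79902398) = 7.642074

x=105.684251 y=7.642074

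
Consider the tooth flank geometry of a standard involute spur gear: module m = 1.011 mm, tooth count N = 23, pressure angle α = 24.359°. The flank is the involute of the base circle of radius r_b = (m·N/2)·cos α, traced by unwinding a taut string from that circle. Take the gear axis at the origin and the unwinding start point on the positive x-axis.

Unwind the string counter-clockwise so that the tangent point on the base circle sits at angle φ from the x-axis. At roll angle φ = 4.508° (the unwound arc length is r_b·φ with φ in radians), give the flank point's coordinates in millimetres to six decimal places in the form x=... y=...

pitch radius r_p = m·N/2 = 1.011·23/2 = 11.626500
base radius r_b = r_p·cos α = 11.626500·cos 24.359° = 10.591498
roll angle φ = 4.508° = 0.07867944 rad
x = r_b·(cos φ + φ·sin φ) = 10.591498·(0.99690637 + 0.07867944·0.07859829) = 10.624230
y = r_b·(sin φ − φ·cos φ) = 10.591498·(0.07859829 − 0.07867944·0.99690637) = 0.001719

x=10.624230 y=0.001719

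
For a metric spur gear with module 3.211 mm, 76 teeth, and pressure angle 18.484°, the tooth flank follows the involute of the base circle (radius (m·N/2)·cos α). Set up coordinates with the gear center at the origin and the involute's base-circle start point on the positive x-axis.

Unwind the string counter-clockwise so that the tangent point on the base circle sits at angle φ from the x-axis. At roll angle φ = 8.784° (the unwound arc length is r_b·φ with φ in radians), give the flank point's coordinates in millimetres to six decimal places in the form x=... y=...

pitch radius r_p = m·N/2 = 3.211·76/2 = 122.018000
base radius r_b = r_p·cos α = 122.018000·cos 18.484° = 115.723363
roll angle φ = 8.784° = 0.15330972 rad
x = r_b·(cos φ + φ·sin φ) = 115.723363·(0.98827106 + 0.15330972·0.15270986) = 117.075356
y = r_b·(sin φ − φ·cos φ) = 115.723363·(0.15270986 − 0.15330972·0.98827106) = 0.138672

x=117.075356 y=0.138672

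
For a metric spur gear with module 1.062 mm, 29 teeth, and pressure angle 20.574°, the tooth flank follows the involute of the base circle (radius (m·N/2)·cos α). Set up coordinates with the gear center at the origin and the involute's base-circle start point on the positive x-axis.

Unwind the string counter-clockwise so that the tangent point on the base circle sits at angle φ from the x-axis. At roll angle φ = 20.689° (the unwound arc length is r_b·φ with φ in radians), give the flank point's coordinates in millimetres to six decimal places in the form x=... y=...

x=15.326305 y=0.223319

pitch radius r_p = m·N/2 = 1.062·29/2 = 15.399000
base radius r_b = r_p·cos α = 15.399000·cos 20.574° = 14.416838
roll angle φ = 20.689° = 0.36109117 rad
x = r_b·(cos φ + φ·sin φ) = 14.416838·(0.93551188 + 0.36109117·0.35329524) = 15.326305
y = r_b·(sin φ − φ·cos φ) = 14.416838·(0.35329524 − 0.36109117·0.93551188) = 0.223319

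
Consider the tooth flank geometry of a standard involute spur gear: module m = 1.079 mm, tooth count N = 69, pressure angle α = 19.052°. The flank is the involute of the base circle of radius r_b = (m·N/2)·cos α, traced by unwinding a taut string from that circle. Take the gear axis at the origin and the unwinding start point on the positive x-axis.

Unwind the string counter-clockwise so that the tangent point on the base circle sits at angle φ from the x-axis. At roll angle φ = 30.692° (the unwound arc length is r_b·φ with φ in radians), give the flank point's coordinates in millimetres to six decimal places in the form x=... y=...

pitch radius r_p = m·N/2 = 1.079·69/2 = 37.225500
base radius r_b = r_p·cos α = 37.225500·cos 19.052° = 35.186388
roll angle φ = 30.692° = 0.53567645 rad
x = r_b·(cos φ + φ·sin φ) = 35.186388·(0.85992355 + 0.53567645·0.51042285) = 39.878319
y = r_b·(sin φ − φ·cos φ) = 35.186388·(0.51042285 − 0.53567645·0.85992355) = 1.751651

x=39.878319 y=1.751651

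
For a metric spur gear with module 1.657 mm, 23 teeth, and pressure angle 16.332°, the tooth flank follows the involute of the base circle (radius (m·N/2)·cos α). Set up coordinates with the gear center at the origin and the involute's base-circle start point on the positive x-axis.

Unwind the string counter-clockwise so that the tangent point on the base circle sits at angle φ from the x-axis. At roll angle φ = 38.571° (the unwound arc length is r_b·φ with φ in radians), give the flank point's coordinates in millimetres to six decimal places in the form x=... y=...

x=21.972421 y=1.776705

pitch radius r_p = m·N/2 = 1.657·23/2 = 19.055500
base radius r_b = r_p·cos α = 19.055500·cos 16.332° = 18.286580
roll angle φ = 38.571° = 0.67319095 rad
x = r_b·(cos φ + φ·sin φ) = 18.286580·(0.78183615 + 0.67319095·0.62348395) = 21.972421
y = r_b·(sin φ − φ·cos φ) = 18.286580·(0.62348395 − 0.67319095·0.78183615) = 1.776705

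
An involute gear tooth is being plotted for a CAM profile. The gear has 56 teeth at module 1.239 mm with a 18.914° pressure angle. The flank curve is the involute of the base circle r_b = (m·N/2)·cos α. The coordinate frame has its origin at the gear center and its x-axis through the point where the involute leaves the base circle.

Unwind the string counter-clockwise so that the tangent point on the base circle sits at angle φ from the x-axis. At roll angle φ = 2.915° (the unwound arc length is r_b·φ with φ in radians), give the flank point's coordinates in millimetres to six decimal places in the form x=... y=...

x=32.861293 y=0.001440

pitch radius r_p = m·N/2 = 1.239·56/2 = 34.692000
base radius r_b = r_p·cos α = 34.692000·cos 18.914° = 32.818846
roll angle φ = 2.915° = 0.05087635 rad
x = r_b·(cos φ + φ·sin φ) = 32.818846·(0.99870608 + 0.05087635·0.05085440) = 32.861293
y = r_b·(sin φ − φ·cos φ) = 32.818846·(0.05085440 − 0.05087635·0.99870608) = 0.001440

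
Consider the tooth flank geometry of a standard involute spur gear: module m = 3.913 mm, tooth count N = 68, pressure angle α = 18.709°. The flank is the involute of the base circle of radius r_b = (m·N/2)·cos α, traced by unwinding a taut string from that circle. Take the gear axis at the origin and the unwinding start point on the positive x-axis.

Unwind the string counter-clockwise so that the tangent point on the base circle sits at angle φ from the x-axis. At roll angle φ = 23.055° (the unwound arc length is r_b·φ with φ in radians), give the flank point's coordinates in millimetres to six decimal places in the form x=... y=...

pitch radius r_p = m·N/2 = 3.913·68/2 = 133.042000
base radius r_b = r_p·cos α = 133.042000·cos 18.709° = 126.012048
roll angle φ = 23.055° = 0.40238566 rad
x = r_b·(cos φ + φ·sin φ) = 126.012048·(0.92012935 + 0.40238566·0.39161457) = 135.804374
y = r_b·(sin φ − φ·cos φ) = 126.012048·(0.39161457 − 0.40238566·0.92012935) = 2.692589

x=135.804374 y=2.692589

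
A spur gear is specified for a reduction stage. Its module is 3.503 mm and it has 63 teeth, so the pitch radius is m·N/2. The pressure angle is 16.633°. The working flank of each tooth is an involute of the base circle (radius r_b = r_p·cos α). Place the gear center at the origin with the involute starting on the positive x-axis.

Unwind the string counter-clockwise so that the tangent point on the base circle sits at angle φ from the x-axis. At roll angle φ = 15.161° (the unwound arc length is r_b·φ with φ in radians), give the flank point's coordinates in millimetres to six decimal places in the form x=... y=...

x=109.364330 y=0.648393

pitch radius r_p = m·N/2 = 3.503·63/2 = 110.344500
base radius r_b = r_p·cos α = 110.344500·cos 16.633° = 105.727451
roll angle φ = 15.161° = 0.26460937 rad
x = r_b·(cos φ + φ·sin φ) = 105.727451·(0.96519474 + 0.26460937·0.26153225) = 109.364330
y = r_b·(sin φ − φ·cos φ) = 105.727451·(0.26153225 − 0.26460937·0.96519474) = 0.648393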